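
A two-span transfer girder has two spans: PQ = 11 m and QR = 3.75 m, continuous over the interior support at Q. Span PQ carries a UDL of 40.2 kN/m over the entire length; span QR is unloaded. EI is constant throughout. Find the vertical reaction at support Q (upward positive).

R_Q = 383.2 kN

Insert a hinge at Q; M_Q is the redundant, and each span becomes simply supported.
End slopes at the hinge Q, treating each span as simply supported:
  span PQ: UDL 40.2: wL³/(24EI) = 2229/EI
  relative rotation θ_0 = (2229 + 0)/EI = 2229/EI
A unit hogging moment at Q produces rotation L₁/(3EI) + L₂/(3EI) = 4.917/EI.
Slope continuity at Q: θ_0 = M_Q·4.917/EI, so M_Q = 2229/4.917 = 453.4 kN·m (hogging).
Span PQ, ΣM about P with M_Q applied at Q: R_Q^{PQ}·11 = 2432 + 453.4, so R_Q^{PQ} = 262.3 kN and R_P = 442.2 − 262.3 = 179.9 kN.
Span QR, ΣM about R: R_Q^{QR}·3.75 = 0 + 453.4, so R_Q^{QR} = 120.9 kN and R_R = 0 − 120.9 = -120.9 kN.
R_Q = 262.3 + 120.9 = 383.2 kN.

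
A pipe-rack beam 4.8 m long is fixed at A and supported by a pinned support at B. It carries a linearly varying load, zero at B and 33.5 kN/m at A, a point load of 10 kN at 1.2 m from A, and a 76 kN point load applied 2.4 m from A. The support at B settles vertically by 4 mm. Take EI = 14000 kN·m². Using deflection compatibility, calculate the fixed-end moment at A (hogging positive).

Remove the prop at B; the released (primary) structure is a cantilever built in at A.
Deflection at B on the released cantilever, summing each load's contribution:
  triangular load, peak 33.5 at the fixed end: w₀L⁴/(30EI) = 592.8/EI
  point load 10 at a = 1.2: Pa²(3L − a)/(6EI) = 31.68/EI
  point load 76 at a = 2.4: Pa²(3L − a)/(6EI) = 875.5/EI
  δ_0 = 1500/EI
Flexibility coefficient — unit upward force at B: δ_{BB} = L³/(3EI) = 36.86/EI.
With EI = 14000 kN·m²: δ_0 = 0.10714 m and δ_{BB} = 0.002633 m/kN.
Compatibility — the beam at B must follow the support down by 0.004 m: δ_0 − R_B·δ_{BB} = 0.004, so R_B = (0.10714 − 0.004)/0.002633 = 39.17 kN.
Moment equilibrium about A: M_A = Σ(load moments about A) − R_B·L = 323 − 39.17×4.8 = 135 kN·m.

M_A = 135 kN·m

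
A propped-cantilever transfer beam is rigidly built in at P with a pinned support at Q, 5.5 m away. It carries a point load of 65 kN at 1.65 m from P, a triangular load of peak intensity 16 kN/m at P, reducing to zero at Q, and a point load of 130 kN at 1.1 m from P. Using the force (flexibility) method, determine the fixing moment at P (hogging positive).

M_P = 199 kN·m

Remove the prop at Q; the released (primary) structure is a cantilever built in at P.
Downward deflection at the released point Q due to the loads:
  point load 65 at a = 1.65: Pa²(3L − a)/(6EI) = 438/EI
  triangular load, peak 16 at the fixed end: w₀L⁴/(30EI) = 488/EI
  point load 130 at a = 1.1: Pa²(3L − a)/(6EI) = 403.7/EI
  δ_0 = 1330/EI
Tip deflection under a unit load at Q: L³/(3EI) = 55.46/EI.
The prop prevents deflection at Q: R_Q = δ_0/δ_{QQ} = 1330/55.46 = 23.98 kN.
Moment equilibrium about P: M_P = Σ(load moments about P) − R_Q·L = 330.9 − 23.98×5.5 = 199 kN·m.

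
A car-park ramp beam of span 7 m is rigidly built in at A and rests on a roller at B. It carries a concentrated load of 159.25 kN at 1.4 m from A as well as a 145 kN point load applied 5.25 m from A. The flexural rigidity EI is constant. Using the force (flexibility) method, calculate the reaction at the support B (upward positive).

Remove the prop at B; the released (primary) structure is a cantilever built in at A.
Downward deflection at the released point B due to the loads:
  point load 159.25 at a = 1.4: Pa²(3L − a)/(6EI) = 1020/EI
  point load 145 at a = 5.25: Pa²(3L − a)/(6EI) = 10491/EI
  δ_0 = 11511/EI
Tip deflection under a unit load at B: L³/(3EI) = 114.3/EI.
The prop prevents deflection at B: R_B = δ_0/δ_{BB} = 11511/114.3 = 100.7 kN.

R_B = 100.7 kN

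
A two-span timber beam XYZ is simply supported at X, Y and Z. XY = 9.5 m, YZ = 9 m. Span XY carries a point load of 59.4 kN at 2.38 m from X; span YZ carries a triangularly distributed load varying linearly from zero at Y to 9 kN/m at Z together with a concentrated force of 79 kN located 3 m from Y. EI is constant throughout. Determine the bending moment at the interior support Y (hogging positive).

Insert a hinge at Y; M_Y is the redundant, and each span becomes simply supported.
Discontinuity in slope at Y on the released structure — sum the simple-span end rotations:
  span XY: point load 59.4 at a = 2.38: Pab(L + a)/(6LEI) = 209.8/EI
  span YZ: triangular load, peak 9: 7w₀L³/(360EI) = 127.6/EI
  span YZ: point load 79 at a = 3: Pab(L + b)/(6LEI) = 395/EI
  relative rotation θ_0 = (209.8 + 522.6)/EI = 732.4/EI
A unit hogging moment at Y produces rotation L₁/(3EI) + L₂/(3EI) = 6.167/EI.
Slope continuity at Y: θ_0 = M_Y·6.167/EI, so M_Y = 732.4/6.167 = 118.8 kN·m (hogging).

M_Y = 118.8 kN·m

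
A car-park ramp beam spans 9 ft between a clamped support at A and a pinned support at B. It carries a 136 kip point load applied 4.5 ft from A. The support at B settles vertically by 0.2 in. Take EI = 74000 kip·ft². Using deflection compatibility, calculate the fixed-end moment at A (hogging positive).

Release the roller at B. Primary structure: cantilever fixed at A.
Primary-structure tip deflection at B by superposition:
  point load 136 at a = 4.5: Pa²(3L − a)/(6EI) = 10328/EI
Tip deflection under a unit load at B: L³/(3EI) = 243/EI.
With EI = 74000 kip·ft²: δ_0 = 0.13956 ft and δ_{BB} = 0.003284 ft/kip.
Compatibility — the beam at B must follow the support down by 0.01667 ft: δ_0 − R_B·δ_{BB} = 0.01667, so R_B = (0.13956 − 0.01667)/0.003284 = 37.42 kip.
Moment equilibrium about A: M_A = Σ(load moments about A) − R_B·L = 612 − 37.42×9 = 275.2 kip·ft.

M_A = 275.2 kip·ft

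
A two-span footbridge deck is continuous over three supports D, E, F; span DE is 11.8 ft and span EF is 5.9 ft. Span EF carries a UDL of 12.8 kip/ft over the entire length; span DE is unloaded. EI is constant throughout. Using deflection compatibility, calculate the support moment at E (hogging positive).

Insert a hinge at E; M_E is the redundant, and each span becomes simply supported.
Discontinuity in slope at E on the released structure — sum the simple-span end rotations:
  span EF: UDL 12.8: wL³/(24EI) = 109.5/EI
  relative rotation θ_0 = (0 + 109.5)/EI = 109.5/EI
A unit hogging moment at E produces rotation L₁/(3EI) + L₂/(3EI) = 5.9/EI.
Slope continuity at E: θ_0 = M_E·5.9/EI, so M_E = 109.5/5.9 = 18.57 kip·ft (hogging).

M_E = 18.57 kip·ft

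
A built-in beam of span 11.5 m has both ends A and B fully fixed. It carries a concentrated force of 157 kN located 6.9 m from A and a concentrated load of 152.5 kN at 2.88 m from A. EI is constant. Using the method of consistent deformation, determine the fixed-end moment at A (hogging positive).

M_A = 420.1 kN·m

Take the two fixed-end moments M_A, M_B as redundants; the released structure is the simple span AB.
On the primary (simply-supported) span, the end slopes from the loading are:
  at A: point load 157 at a = 6.9: Pab(L + b)/(6LEI) = 1163/EI
  at B: point load 157 at a = 6.9: Pab(L + a)/(6LEI) = 1329/EI
  at A: point load 152.5 at a = 2.88: Pab(L + b)/(6LEI) = 1104/EI
  at B: point load 152.5 at a = 2.88: Pab(L + a)/(6LEI) = 789/EI
  θ_A0 = 2267/EI,  θ_B0 = 2118/EI
Flexibility coefficients: a unit moment at one end gives L/(3EI) there and L/(6EI) at the far end, so f₁₁ = f₂₂ = 3.833/EI and f₁₂ = f₂₁ = 1.917/EI.
Compatibility — zero rotation at each built-in end:
  3.833 M_A + 1.917 M_B = 2267
  1.917 M_A + 3.833 M_B = 2118
Solving the pair gives M_A = 420.1 kN·m and M_B = 342.4 kN·m (hogging).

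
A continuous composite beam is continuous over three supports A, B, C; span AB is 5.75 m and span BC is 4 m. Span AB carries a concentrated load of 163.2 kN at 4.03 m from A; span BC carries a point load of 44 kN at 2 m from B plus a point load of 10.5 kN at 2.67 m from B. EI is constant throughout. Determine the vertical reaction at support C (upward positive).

Take M_B as the redundant. Released structure: two simple spans AB and BC with a hinge at B.
Rotations at B on the released spans (each span's end-slope, ×1/EI):
  span AB: point load 163.2 at a = 4.03: Pab(L + a)/(6LEI) = 320.7/EI
  span BC: point load 44 at a = 2: Pab(L + b)/(6LEI) = 44/EI
  span BC: point load 10.5 at a = 2.67: Pab(L + b)/(6LEI) = 8.281/EI
  relative rotation θ_0 = (320.7 + 52.28)/EI = 373/EI
A unit hogging moment at B produces rotation L₁/(3EI) + L₂/(3EI) = 3.25/EI.
Slope continuity at B: θ_0 = M_B·3.25/EI, so M_B = 373/3.25 = 114.8 kN·m (hogging).
Span BC, ΣM about C: R_B^{BC}·4 = 102 + 114.8, so R_B^{BC} = 54.18 kN and R_C = 54.5 − 54.18 = 0.3194 kN.

R_C = 0.3194 kN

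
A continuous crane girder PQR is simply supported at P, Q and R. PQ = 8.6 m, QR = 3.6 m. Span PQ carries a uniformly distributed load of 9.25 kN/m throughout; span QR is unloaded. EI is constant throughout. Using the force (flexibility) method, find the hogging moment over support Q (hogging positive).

M_Q = 60.28 kN·m

Insert a hinge at Q; M_Q is the redundant, and each span becomes simply supported.
Discontinuity in slope at Q on the released structure — sum the simple-span end rotations:
  span PQ: UDL 9.25: wL³/(24EI) = 245.1/EI
  relative rotation θ_0 = (245.1 + 0)/EI = 245.1/EI
A unit hogging moment at Q produces rotation L₁/(3EI) + L₂/(3EI) = 4.067/EI.
Slope continuity at Q: θ_0 = M_Q·4.067/EI, so M_Q = 245.1/4.067 = 60.28 kN·m (hogging).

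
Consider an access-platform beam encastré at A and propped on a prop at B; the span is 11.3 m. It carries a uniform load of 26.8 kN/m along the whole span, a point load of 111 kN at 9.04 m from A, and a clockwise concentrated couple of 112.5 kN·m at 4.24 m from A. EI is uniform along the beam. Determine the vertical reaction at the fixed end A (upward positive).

R_A = 213 kN

Release the roller at B. Primary structure: cantilever fixed at A.
Primary-structure tip deflection at B by superposition:
  UDL 26.8: wL⁴/(8EI) = 54621/EI
  point load 111 at a = 9.04: Pa²(3L − a)/(6EI) = 37585/EI
  clockwise couple 112.5 at a = 4.24: M₀a(2L − a)/(2EI) = 4379/EI
  δ_0 = 96584/EI
Tip deflection under a unit load at B: L³/(3EI) = 481/EI.
The prop prevents deflection at B: R_B = δ_0/δ_{BB} = 96584/481 = 200.8 kN.
Vertical equilibrium: R_A = ΣP − R_B = 413.8 − 200.8 = 213 kN.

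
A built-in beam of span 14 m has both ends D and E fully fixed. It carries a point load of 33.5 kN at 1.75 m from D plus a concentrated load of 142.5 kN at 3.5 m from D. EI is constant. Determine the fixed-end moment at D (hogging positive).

M_D = 325.4 kN·m

Take the two fixed-end moments M_D, M_E as redundants; the released structure is the simple span DE.
End rotations of the released simple span under the applied load (×1/EI):
  at D: point load 33.5 at a = 1.75: Pab(L + b)/(6LEI) = 224.4/EI
  at E: point load 33.5 at a = 1.75: Pab(L + a)/(6LEI) = 134.7/EI
  at D: point load 142.5 at a = 3.5: Pab(L + b)/(6LEI) = 1527/EI
  at E: point load 142.5 at a = 3.5: Pab(L + a)/(6LEI) = 1091/EI
  θ_D0 = 1752/EI,  θ_E0 = 1226/EI
Flexibility coefficients: a unit moment at one end gives L/(3EI) there and L/(6EI) at the far end, so f₁₁ = f₂₂ = 4.667/EI and f₁₂ = f₂₁ = 2.333/EI.
Compatibility — zero rotation at each built-in end:
  4.667 M_D + 2.333 M_E = 1752
  2.333 M_D + 4.667 M_E = 1226
Solving the pair gives M_D = 325.4 kN·m and M_E = 99.93 kN·m (hogging).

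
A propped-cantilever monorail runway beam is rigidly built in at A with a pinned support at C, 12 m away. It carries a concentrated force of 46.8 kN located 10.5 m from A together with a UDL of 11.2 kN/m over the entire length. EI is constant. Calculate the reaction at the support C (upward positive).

Take the reaction at C as the redundant and release it; the primary structure is a cantilever fixed at A.
Primary-structure tip deflection at C by superposition:
  point load 46.8 at a = 10.5: Pa²(3L − a)/(6EI) = 21929/EI
  UDL 11.2: wL⁴/(8EI) = 29030/EI
  δ_0 = 50959/EI
Flexibility coefficient — unit upward force at C: δ_{CC} = L³/(3EI) = 576/EI.
Compatibility at C: δ_0 − R_C·δ_{CC} = 0, so R_C = 50959/576 = 88.47 kN.

R_C = 88.47 kN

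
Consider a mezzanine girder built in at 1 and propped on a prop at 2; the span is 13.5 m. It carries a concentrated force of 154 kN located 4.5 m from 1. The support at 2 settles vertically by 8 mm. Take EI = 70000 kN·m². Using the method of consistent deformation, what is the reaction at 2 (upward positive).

Release the roller at 2. Primary structure: cantilever fixed at 1.
Primary-structure tip deflection at 2 by superposition:
  point load 154 at a = 4.5: Pa²(3L − a)/(6EI) = 18711/EI
Tip deflection under a unit load at 2: L³/(3EI) = 820.1/EI.
With EI = 70000 kN·m²: δ_0 = 0.2673 m and δ_{22} = 0.011716 m/kN.
Compatibility — the beam at 2 must follow the support down by 0.008 m: δ_0 − R_2·δ_{22} = 0.008, so R_2 = (0.2673 − 0.008)/0.011716 = 22.13 kN.

R_2 = 22.13 kN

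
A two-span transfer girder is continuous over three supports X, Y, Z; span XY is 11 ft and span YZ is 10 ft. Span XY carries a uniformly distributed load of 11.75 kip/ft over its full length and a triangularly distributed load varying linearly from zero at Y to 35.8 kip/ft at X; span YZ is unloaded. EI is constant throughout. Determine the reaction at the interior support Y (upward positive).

R_Y = 173.3 kip

Release continuity at Y by inserting a hinge; the redundant is the internal moment M_Y. The primary structure is two simply-supported spans XY and YZ.
End slopes at the hinge Y, treating each span as simply supported:
  span XY: UDL 11.75: wL³/(24EI) = 651.6/EI
  span XY: triangular load, peak 35.8: 7w₀L³/(360EI) = 926.5/EI
  relative rotation θ_0 = (1578 + 0)/EI = 1578/EI
A unit hogging moment at Y produces rotation L₁/(3EI) + L₂/(3EI) = 7/EI.
Compatibility: M_Y·(L₁+L₂)/(3EI) = θ_0, giving M_Y = 225.5 kip·ft (hogging).
Span XY, ΣM about X with M_Y applied at Y: R_Y^{XY}·11 = 1433 + 225.5, so R_Y^{XY} = 150.8 kip and R_X = 326.1 − 150.8 = 175.4 kip.
Span YZ, ΣM about Z: R_Y^{YZ}·10 = 0 + 225.5, so R_Y^{YZ} = 22.55 kip and R_Z = 0 − 22.55 = -22.55 kip.
R_Y = 150.8 + 22.55 = 173.3 kip.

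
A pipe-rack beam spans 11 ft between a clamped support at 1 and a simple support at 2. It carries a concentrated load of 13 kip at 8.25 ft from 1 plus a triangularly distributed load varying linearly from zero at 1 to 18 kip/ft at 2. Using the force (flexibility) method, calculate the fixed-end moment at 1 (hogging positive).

Release the roller at 2. Primary structure: cantilever fixed at 1.
Free-end deflection of the primary structure under the applied loading (downward +):
  point load 13 at a = 8.25: Pa²(3L − a)/(6EI) = 3650/EI
  triangular load, peak 18 at the free end: 11w₀L⁴/(120EI) = 24158/EI
  δ_0 = 27808/EI
Flexibility coefficient — unit upward force at 2: δ_{22} = L³/(3EI) = 443.7/EI.
The prop prevents deflection at 2: R_2 = δ_0/δ_{22} = 27808/443.7 = 62.68 kip.
Moment equilibrium about 1: M_1 = Σ(load moments about 1) − R_2·L = 833.2 − 62.68×11 = 143.8 kip·ft.

M_1 = 143.8 kip·ft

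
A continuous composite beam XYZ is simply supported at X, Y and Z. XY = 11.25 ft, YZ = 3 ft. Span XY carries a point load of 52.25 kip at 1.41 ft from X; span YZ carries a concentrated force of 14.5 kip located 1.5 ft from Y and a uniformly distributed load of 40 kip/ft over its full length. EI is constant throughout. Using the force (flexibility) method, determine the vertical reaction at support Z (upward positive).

R_Z = 53.98 kip

Take M_Y as the redundant. Released structure: two simple spans XY and YZ with a hinge at Y.
End slopes at the hinge Y, treating each span as simply supported:
  span XY: point load 52.25 at a = 1.41: Pab(L + a)/(6LEI) = 136/EI
  span YZ: point load 14.5 at a = 1.5: Pab(L + b)/(6LEI) = 8.156/EI
  span YZ: UDL 40: wL³/(24EI) = 45/EI
  relative rotation θ_0 = (136 + 53.16)/EI = 189.1/EI
A unit hogging moment at Y produces rotation L₁/(3EI) + L₂/(3EI) = 4.75/EI.
Compatibility: M_Y·(L₁+L₂)/(3EI) = θ_0, giving M_Y = 39.82 kip·ft (hogging).
Span YZ, ΣM about Z: R_Y^{YZ}·3 = 201.8 + 39.82, so R_Y^{YZ} = 80.52 kip and R_Z = 134.5 − 80.52 = 53.98 kip.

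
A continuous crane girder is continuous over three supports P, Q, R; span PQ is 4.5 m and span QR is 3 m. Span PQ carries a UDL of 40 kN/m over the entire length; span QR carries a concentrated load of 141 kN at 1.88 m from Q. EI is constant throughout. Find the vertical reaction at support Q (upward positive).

R_Q = 191.5 kN

Take M_Q as the redundant. Released structure: two simple spans PQ and QR with a hinge at Q.
End slopes at the hinge Q, treating each span as simply supported:
  span PQ: UDL 40: wL³/(24EI) = 151.9/EI
  span QR: point load 141 at a = 1.88: Pab(L + b)/(6LEI) = 67.95/EI
  relative rotation θ_0 = (151.9 + 67.95)/EI = 219.8/EI
A unit hogging moment at Q produces rotation L₁/(3EI) + L₂/(3EI) = 2.5/EI.
Compatibility: M_Q·(L₁+L₂)/(3EI) = θ_0, giving M_Q = 87.93 kN·m (hogging).
Span PQ, ΣM about P with M_Q applied at Q: R_Q^{PQ}·4.5 = 405 + 87.93, so R_Q^{PQ} = 109.5 kN and R_P = 180 − 109.5 = 70.46 kN.
Span QR, ΣM about R: R_Q^{QR}·3 = 157.9 + 87.93, so R_Q^{QR} = 81.95 kN and R_R = 141 − 81.95 = 59.05 kN.
R_Q = 109.5 + 81.95 = 191.5 kN.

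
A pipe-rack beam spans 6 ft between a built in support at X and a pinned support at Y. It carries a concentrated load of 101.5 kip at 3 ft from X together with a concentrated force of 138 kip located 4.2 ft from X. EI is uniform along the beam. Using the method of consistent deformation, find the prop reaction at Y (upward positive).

Choose R_Y as the redundant. The primary structure is the cantilever fixed at X.
Primary-structure tip deflection at Y by superposition:
  point load 101.5 at a = 3: Pa²(3L − a)/(6EI) = 2284/EI
  point load 138 at a = 4.2: Pa²(3L − a)/(6EI) = 5599/EI
  δ_0 = 7883/EI
Flexibility coefficient — unit upward force at Y: δ_{YY} = L³/(3EI) = 72/EI.
Compatibility at Y: δ_0 − R_Y·δ_{YY} = 0, so R_Y = 7883/72 = 109.5 kip.

R_Y = 109.5 kip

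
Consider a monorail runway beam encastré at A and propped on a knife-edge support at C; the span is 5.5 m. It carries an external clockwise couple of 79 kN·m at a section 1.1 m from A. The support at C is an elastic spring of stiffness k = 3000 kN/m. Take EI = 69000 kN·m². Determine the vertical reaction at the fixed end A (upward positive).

Take the reaction at C as the redundant and release it; the primary structure is a cantilever fixed at A.
Free-end deflection of the primary structure under the applied loading (downward +):
  clockwise couple 79 at a = 1.1: M₀a(2L − a)/(2EI) = 430.2/EI
Flexibility coefficient — unit upward force at C: δ_{CC} = L³/(3EI) = 55.46/EI.
With EI = 69000 kN·m²: δ_0 = 0.006234 m and δ_{CC} = 0.000804 m/kN.
Compatibility — the spring shortens by R_C/k under the reaction it provides: δ_0 − R_C·δ_{CC} = R_C/k. With 1/k = 0.000333 m/kN, R_C = δ_0 / (δ_{CC} + 1/k) = 0.006234 / (0.000804 + 0.000333) = 5.483 kN.
Vertical equilibrium: R_A = ΣP − R_C = 0 − 5.483 = -5.483 kN.

R_A = -5.483 kN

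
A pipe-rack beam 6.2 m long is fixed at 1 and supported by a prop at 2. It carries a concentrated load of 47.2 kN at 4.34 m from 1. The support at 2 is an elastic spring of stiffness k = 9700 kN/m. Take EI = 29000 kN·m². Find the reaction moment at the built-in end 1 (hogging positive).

M_1 = 45.93 kN·m

Release the roller at 2. Primary structure: cantilever fixed at 1.
Deflection at 2 on the released cantilever, summing each load's contribution:
  point load 47.2 at a = 4.34: Pa²(3L − a)/(6EI) = 2113/EI
Flexibility coefficient — unit upward force at 2: δ_{22} = L³/(3EI) = 79.44/EI.
With EI = 29000 kN·m²: δ_0 = 0.07286 m and δ_{22} = 0.002739 m/kN.
Compatibility — the spring shortens by R_2/k under the reaction it provides: δ_0 − R_2·δ_{22} = R_2/k. With 1/k = 0.000103 m/kN, R_2 = δ_0 / (δ_{22} + 1/k) = 0.07286 / (0.002739 + 0.000103) = 25.63 kN.
Moment equilibrium about 1: M_1 = Σ(load moments about 1) − R_2·L = 204.8 − 25.63×6.2 = 45.93 kN·m.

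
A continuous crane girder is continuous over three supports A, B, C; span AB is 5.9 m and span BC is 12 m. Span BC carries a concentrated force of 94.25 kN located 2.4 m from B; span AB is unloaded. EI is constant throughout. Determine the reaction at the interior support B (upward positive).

R_B = 103 kN

Release continuity at B by inserting a hinge; the redundant is the internal moment M_B. The primary structure is two simply-supported spans AB and BC.
Discontinuity in slope at B on the released structure — sum the simple-span end rotations:
  span BC: point load 94.25 at a = 2.4: Pab(L + b)/(6LEI) = 651.5/EI
  relative rotation θ_0 = (0 + 651.5)/EI = 651.5/EI
A unit hogging moment at B produces rotation L₁/(3EI) + L₂/(3EI) = 5.967/EI.
Compatibility: M_B·(L₁+L₂)/(3EI) = θ_0, giving M_B = 109.2 kN·m (hogging).
Span AB, ΣM about A with M_B applied at B: R_B^{AB}·5.9 = 0 + 109.2, so R_B^{AB} = 18.51 kN and R_A = 0 − 18.51 = -18.51 kN.
Span BC, ΣM about C: R_B^{BC}·12 = 904.8 + 109.2, so R_B^{BC} = 84.5 kN and R_C = 94.25 − 84.5 = 9.751 kN.
R_B = 18.51 + 84.5 = 103 kN.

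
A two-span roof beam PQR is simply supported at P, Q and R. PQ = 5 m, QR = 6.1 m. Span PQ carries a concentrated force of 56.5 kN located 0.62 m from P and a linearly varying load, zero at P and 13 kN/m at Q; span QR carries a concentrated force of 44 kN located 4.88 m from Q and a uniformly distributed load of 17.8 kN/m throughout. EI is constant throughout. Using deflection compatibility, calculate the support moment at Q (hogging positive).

Release continuity at Q by inserting a hinge; the redundant is the internal moment M_Q. The primary structure is two simply-supported spans PQ and QR.
Rotations at Q on the released spans (each span's end-slope, ×1/EI):
  span PQ: point load 56.5 at a = 0.62: Pab(L + a)/(6LEI) = 28.74/EI
  span PQ: triangular load, peak 13: w₀L³/(45EI) = 36.11/EI
  span QR: point load 44 at a = 4.88: Pab(L + b)/(6LEI) = 52.39/EI
  span QR: UDL 17.8: wL³/(24EI) = 168.3/EI
  relative rotation θ_0 = (64.85 + 220.7)/EI = 285.6/EI
A unit hogging moment at Q produces rotation L₁/(3EI) + L₂/(3EI) = 3.7/EI.
Slope continuity at Q: θ_0 = M_Q·3.7/EI, so M_Q = 285.6/3.7 = 77.19 kN·m (hogging).

M_Q = 77.19 kN·m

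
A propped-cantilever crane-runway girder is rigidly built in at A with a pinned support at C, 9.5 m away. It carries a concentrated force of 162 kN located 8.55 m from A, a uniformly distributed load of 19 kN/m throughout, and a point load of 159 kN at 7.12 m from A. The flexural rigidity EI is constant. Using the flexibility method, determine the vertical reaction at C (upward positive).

Choose R_C as the redundant. The primary structure is the cantilever fixed at A.
Deflection at C on the released cantilever, summing each load's contribution:
  point load 162 at a = 8.55: Pa²(3L − a)/(6EI) = 39377/EI
  UDL 19: wL⁴/(8EI) = 19345/EI
  point load 159 at a = 7.12: Pa²(3L − a)/(6EI) = 28722/EI
  δ_0 = 87443/EI
Flexibility coefficient — unit upward force at C: δ_{CC} = L³/(3EI) = 285.8/EI.
The prop prevents deflection at C: R_C = δ_0/δ_{CC} = 87443/285.8 = 306 kN.

R_C = 306 kN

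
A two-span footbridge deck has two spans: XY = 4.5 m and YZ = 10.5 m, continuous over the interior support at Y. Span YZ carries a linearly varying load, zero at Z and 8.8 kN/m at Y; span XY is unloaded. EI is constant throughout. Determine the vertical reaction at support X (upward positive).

R_X = -10.06 kN

Insert a hinge at Y; M_Y is the redundant, and each span becomes simply supported.
End slopes at the hinge Y, treating each span as simply supported:
  span YZ: triangular load, peak 8.8: w₀L³/(45EI) = 226.4/EI
  relative rotation θ_0 = (0 + 226.4)/EI = 226.4/EI
A unit hogging moment at Y produces rotation L₁/(3EI) + L₂/(3EI) = 5/EI.
Slope continuity at Y: θ_0 = M_Y·5/EI, so M_Y = 226.4/5 = 45.28 kN·m (hogging).
Span XY, ΣM about X with M_Y applied at Y: R_Y^{XY}·4.5 = 0 + 45.28, so R_Y^{XY} = 10.06 kN and R_X = 0 − 10.06 = -10.06 kN.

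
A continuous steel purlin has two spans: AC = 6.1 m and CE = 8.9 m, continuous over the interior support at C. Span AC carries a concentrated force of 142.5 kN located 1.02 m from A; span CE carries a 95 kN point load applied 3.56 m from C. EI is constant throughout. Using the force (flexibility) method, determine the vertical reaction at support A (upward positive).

R_A = 98.17 kN

Take M_C as the redundant. Released structure: two simple spans AC and CE with a hinge at C.
Rotations at C on the released spans (each span's end-slope, ×1/EI):
  span AC: point load 142.5 at a = 1.02: Pab(L + a)/(6LEI) = 143.6/EI
  span CE: point load 95 at a = 3.56: Pab(L + b)/(6LEI) = 481.6/EI
  relative rotation θ_0 = (143.6 + 481.6)/EI = 625.2/EI
A unit hogging moment at C produces rotation L₁/(3EI) + L₂/(3EI) = 5/EI.
Compatibility: M_C·(L₁+L₂)/(3EI) = θ_0, giving M_C = 125 kN·m (hogging).
Span AC, ΣM about A with M_C applied at C: R_C^{AC}·6.1 = 145.3 + 125, so R_C^{AC} = 44.33 kN and R_A = 142.5 − 44.33 = 98.17 kN.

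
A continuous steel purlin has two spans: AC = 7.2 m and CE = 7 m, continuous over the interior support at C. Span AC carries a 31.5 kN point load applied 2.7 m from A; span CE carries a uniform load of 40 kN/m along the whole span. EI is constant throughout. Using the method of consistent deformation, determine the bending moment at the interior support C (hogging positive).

Release continuity at C by inserting a hinge; the redundant is the internal moment M_C. The primary structure is two simply-supported spans AC and CE.
Rotations at C on the released spans (each span's end-slope, ×1/EI):
  span AC: point load 31.5 at a = 2.7: Pab(L + a)/(6LEI) = 87.71/EI
  span CE: UDL 40: wL³/(24EI) = 571.7/EI
  relative rotation θ_0 = (87.71 + 571.7)/EI = 659.4/EI
A unit hogging moment at C produces rotation L₁/(3EI) + L₂/(3EI) = 4.733/EI.
Slope continuity at C: θ_0 = M_C·4.733/EI, so M_C = 659.4/4.733 = 139.3 kN·m (hogging).

M_C = 139.3 kN·m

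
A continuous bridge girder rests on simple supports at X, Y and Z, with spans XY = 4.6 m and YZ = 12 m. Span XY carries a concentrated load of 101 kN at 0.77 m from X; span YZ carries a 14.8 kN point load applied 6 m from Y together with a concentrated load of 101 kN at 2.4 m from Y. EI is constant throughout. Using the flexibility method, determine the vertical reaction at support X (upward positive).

Take M_Y as the redundant. Released structure: two simple spans XY and YZ with a hinge at Y.
Discontinuity in slope at Y on the released structure — sum the simple-span end rotations:
  span XY: point load 101 at a = 0.77: Pab(L + a)/(6LEI) = 57.95/EI
  span YZ: point load 14.8 at a = 6: Pab(L + b)/(6LEI) = 133.2/EI
  span YZ: point load 101 at a = 2.4: Pab(L + b)/(6LEI) = 698.1/EI
  relative rotation θ_0 = (57.95 + 831.3)/EI = 889.3/EI
A unit hogging moment at Y produces rotation L₁/(3EI) + L₂/(3EI) = 5.533/EI.
Slope continuity at Y: θ_0 = M_Y·5.533/EI, so M_Y = 889.3/5.533 = 160.7 kN·m (hogging).
Span XY, ΣM about X with M_Y applied at Y: R_Y^{XY}·4.6 = 77.77 + 160.7, so R_Y^{XY} = 51.84 kN and R_X = 101 − 51.84 = 49.16 kN.

R_X = 49.16 kN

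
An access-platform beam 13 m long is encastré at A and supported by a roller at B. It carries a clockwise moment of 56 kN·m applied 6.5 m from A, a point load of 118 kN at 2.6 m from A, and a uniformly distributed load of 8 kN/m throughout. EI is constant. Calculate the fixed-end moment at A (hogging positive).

Choose R_B as the redundant. The primary structure is the cantilever fixed at A.
Primary-structure tip deflection at B by superposition:
  clockwise couple 56 at a = 6.5: M₀a(2L − a)/(2EI) = 3549/EI
  point load 118 at a = 2.6: Pa²(3L − a)/(6EI) = 4839/EI
  UDL 8: wL⁴/(8EI) = 28561/EI
  δ_0 = 36949/EI
Flexibility coefficient — unit upward force at B: δ_{BB} = L³/(3EI) = 732.3/EI.
The prop prevents deflection at B: R_B = δ_0/δ_{BB} = 36949/732.3 = 50.45 kN.
Moment equilibrium about A: M_A = Σ(load moments about A) − R_B·L = 1039 − 50.45×13 = 382.9 kN·m.

M_A = 382.9 kN·m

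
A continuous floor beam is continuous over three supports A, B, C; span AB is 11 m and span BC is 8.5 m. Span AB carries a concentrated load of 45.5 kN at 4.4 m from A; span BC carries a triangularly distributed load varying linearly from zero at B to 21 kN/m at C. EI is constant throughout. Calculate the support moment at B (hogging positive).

M_B = 86.01 kN·m

Release continuity at B by inserting a hinge; the redundant is the internal moment M_B. The primary structure is two simply-supported spans AB and BC.
End slopes at the hinge B, treating each span as simply supported:
  span AB: point load 45.5 at a = 4.4: Pab(L + a)/(6LEI) = 308.3/EI
  span BC: triangular load, peak 21: 7w₀L³/(360EI) = 250.8/EI
  relative rotation θ_0 = (308.3 + 250.8)/EI = 559.1/EI
A unit hogging moment at B produces rotation L₁/(3EI) + L₂/(3EI) = 6.5/EI.
Compatibility: M_B·(L₁+L₂)/(3EI) = θ_0, giving M_B = 86.01 kN·m (hogging).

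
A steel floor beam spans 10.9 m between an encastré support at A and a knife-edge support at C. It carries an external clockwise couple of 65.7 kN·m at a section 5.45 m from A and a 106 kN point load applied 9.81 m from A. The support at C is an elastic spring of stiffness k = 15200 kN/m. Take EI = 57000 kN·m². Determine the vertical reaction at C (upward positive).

Release the roller at C. Primary structure: cantilever fixed at A.
Primary-structure tip deflection at C by superposition:
  clockwise couple 65.7 at a = 5.45: M₀a(2L − a)/(2EI) = 2927/EI
  point load 106 at a = 9.81: Pa²(3L − a)/(6EI) = 38917/EI
  δ_0 = 41844/EI
Tip deflection under a unit load at C: L³/(3EI) = 431.7/EI.
With EI = 57000 kN·m²: δ_0 = 0.73411 m and δ_{CC} = 0.007573 m/kN.
Compatibility — the spring shortens by R_C/k under the reaction it provides: δ_0 − R_C·δ_{CC} = R_C/k. With 1/k = 0.000066 m/kN, R_C = δ_0 / (δ_{CC} + 1/k) = 0.73411 / (0.007573 + 0.000066) = 96.1 kN.

R_C = 96.1 kN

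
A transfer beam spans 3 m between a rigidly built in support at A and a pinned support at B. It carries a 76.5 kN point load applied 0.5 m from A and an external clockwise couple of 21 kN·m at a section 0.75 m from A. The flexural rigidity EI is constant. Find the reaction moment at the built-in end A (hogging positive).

Choose R_B as the redundant. The primary structure is the cantilever fixed at A.
Free-end deflection of the primary structure under the applied loading (downward +):
  point load 76.5 at a = 0.5: Pa²(3L − a)/(6EI) = 27.09/EI
  clockwise couple 21 at a = 0.75: M₀a(2L − a)/(2EI) = 41.34/EI
  δ_0 = 68.44/EI
Tip deflection under a unit load at B: L³/(3EI) = 9/EI.
Compatibility at B: δ_0 − R_B·δ_{BB} = 0, so R_B = 68.44/9 = 7.604 kN.
Moment equilibrium about A: M_A = Σ(load moments about A) − R_B·L = 59.25 − 7.604×3 = 36.44 kN·m.

M_A = 36.44 kN·m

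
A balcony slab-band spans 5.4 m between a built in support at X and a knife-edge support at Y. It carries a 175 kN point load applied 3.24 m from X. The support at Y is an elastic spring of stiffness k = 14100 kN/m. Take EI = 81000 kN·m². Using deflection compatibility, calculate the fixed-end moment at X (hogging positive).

M_X = 199 kN·m

Release the roller at Y. Primary structure: cantilever fixed at X.
Deflection at Y on the released cantilever, summing each load's contribution:
  point load 175 at a = 3.24: Pa²(3L − a)/(6EI) = 3968/EI
Tip deflection under a unit load at Y: L³/(3EI) = 52.49/EI.
With EI = 81000 kN·m²: δ_0 = 0.048989 m and δ_{YY} = 0.000648 m/kN.
Compatibility — the spring shortens by R_Y/k under the reaction it provides: δ_0 − R_Y·δ_{YY} = R_Y/k. With 1/k = 0.000071 m/kN, R_Y = δ_0 / (δ_{YY} + 1/k) = 0.048989 / (0.000648 + 0.000071) = 68.14 kN.
Moment equilibrium about X: M_X = Σ(load moments about X) − R_Y·L = 567 − 68.14×5.4 = 199 kN·m.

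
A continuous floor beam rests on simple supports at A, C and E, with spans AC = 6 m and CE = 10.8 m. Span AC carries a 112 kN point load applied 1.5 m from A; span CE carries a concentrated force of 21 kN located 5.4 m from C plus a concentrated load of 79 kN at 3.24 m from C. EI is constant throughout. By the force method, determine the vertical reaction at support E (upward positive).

R_E = 20 kN

Take M_C as the redundant. Released structure: two simple spans AC and CE with a hinge at C.
Discontinuity in slope at C on the released structure — sum the simple-span end rotations:
  span AC: point load 112 at a = 1.5: Pab(L + a)/(6LEI) = 157.5/EI
  span CE: point load 21 at a = 5.4: Pab(L + b)/(6LEI) = 153.1/EI
  span CE: point load 79 at a = 3.24: Pab(L + b)/(6LEI) = 548.3/EI
  relative rotation θ_0 = (157.5 + 701.4)/EI = 858.9/EI
A unit hogging moment at C produces rotation L₁/(3EI) + L₂/(3EI) = 5.6/EI.
Compatibility: M_C·(L₁+L₂)/(3EI) = θ_0, giving M_C = 153.4 kN·m (hogging).
Span CE, ΣM about E: R_C^{CE}·10.8 = 710.6 + 153.4, so R_C^{CE} = 80 kN and R_E = 100 − 80 = 20 kN.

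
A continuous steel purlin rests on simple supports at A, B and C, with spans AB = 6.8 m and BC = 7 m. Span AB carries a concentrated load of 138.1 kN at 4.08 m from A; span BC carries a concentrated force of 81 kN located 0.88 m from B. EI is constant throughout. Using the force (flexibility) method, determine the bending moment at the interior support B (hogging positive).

M_B = 118.5 kN·m

Release continuity at B by inserting a hinge; the redundant is the internal moment M_B. The primary structure is two simply-supported spans AB and BC.
Discontinuity in slope at B on the released structure — sum the simple-span end rotations:
  span AB: point load 138.1 at a = 4.08: Pab(L + a)/(6LEI) = 408.7/EI
  span BC: point load 81 at a = 0.88: Pab(L + b)/(6LEI) = 136.3/EI
  relative rotation θ_0 = (408.7 + 136.3)/EI = 545/EI
A unit hogging moment at B produces rotation L₁/(3EI) + L₂/(3EI) = 4.6/EI.
Slope continuity at B: θ_0 = M_B·4.6/EI, so M_B = 545/4.6 = 118.5 kN·m (hogging).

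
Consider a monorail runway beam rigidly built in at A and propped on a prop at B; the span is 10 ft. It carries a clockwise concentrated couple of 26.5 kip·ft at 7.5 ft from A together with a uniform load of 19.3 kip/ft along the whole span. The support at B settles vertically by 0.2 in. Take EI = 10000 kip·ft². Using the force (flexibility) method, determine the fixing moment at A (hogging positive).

Take the reaction at B as the redundant and release it; the primary structure is a cantilever fixed at A.
Deflection at B on the released cantilever, summing each load's contribution:
  clockwise couple 26.5 at a = 7.5: M₀a(2L − a)/(2EI) = 1242/EI
  UDL 19.3: wL⁴/(8EI) = 24125/EI
  δ_0 = 25367/EI
Flexibility coefficient — unit upward force at B: δ_{BB} = L³/(3EI) = 333.3/EI.
With EI = 10000 kip·ft²: δ_0 = 2.5367 ft and δ_{BB} = 0.033333 ft/kip.
Compatibility — the beam at B must follow the support down by 0.01667 ft: δ_0 − R_B·δ_{BB} = 0.01667, so R_B = (2.5367 − 0.01667)/0.033333 = 75.6 kip.
Moment equilibrium about A: M_A = Σ(load moments about A) − R_B·L = 991.5 − 75.6×10 = 235.5 kip·ft.

M_A = 235.5 kip·ft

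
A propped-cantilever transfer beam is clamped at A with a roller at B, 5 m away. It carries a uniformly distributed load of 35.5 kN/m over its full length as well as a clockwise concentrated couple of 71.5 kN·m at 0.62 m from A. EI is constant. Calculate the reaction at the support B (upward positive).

R_B = 71.55 kN

Release the roller at B. Primary structure: cantilever fixed at A.
Primary-structure tip deflection at B by superposition:
  UDL 35.5: wL⁴/(8EI) = 2773/EI
  clockwise couple 71.5 at a = 0.62: M₀a(2L − a)/(2EI) = 207.9/EI
  δ_0 = 2981/EI
Tip deflection under a unit load at B: L³/(3EI) = 41.67/EI.
The prop prevents deflection at B: R_B = δ_0/δ_{BB} = 2981/41.67 = 71.55 kN.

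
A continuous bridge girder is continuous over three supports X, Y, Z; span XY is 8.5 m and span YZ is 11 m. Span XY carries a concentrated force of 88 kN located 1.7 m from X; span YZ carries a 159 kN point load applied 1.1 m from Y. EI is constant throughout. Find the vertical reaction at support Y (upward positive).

Release continuity at Y by inserting a hinge; the redundant is the internal moment M_Y. The primary structure is two simply-supported spans XY and YZ.
End slopes at the hinge Y, treating each span as simply supported:
  span XY: point load 88 at a = 1.7: Pab(L + a)/(6LEI) = 203.5/EI
  span YZ: point load 159 at a = 1.1: Pab(L + b)/(6LEI) = 548.3/EI
  relative rotation θ_0 = (203.5 + 548.3)/EI = 751.8/EI
A unit hogging moment at Y produces rotation L₁/(3EI) + L₂/(3EI) = 6.5/EI.
Slope continuity at Y: θ_0 = M_Y·6.5/EI, so M_Y = 751.8/6.5 = 115.7 kN·m (hogging).
Span XY, ΣM about X with M_Y applied at Y: R_Y^{XY}·8.5 = 149.6 + 115.7, so R_Y^{XY} = 31.21 kN and R_X = 88 − 31.21 = 56.79 kN.
Span YZ, ΣM about Z: R_Y^{YZ}·11 = 1574 + 115.7, so R_Y^{YZ} = 153.6 kN and R_Z = 159 − 153.6 = 5.386 kN.
R_Y = 31.21 + 153.6 = 184.8 kN.

R_Y = 184.8 kN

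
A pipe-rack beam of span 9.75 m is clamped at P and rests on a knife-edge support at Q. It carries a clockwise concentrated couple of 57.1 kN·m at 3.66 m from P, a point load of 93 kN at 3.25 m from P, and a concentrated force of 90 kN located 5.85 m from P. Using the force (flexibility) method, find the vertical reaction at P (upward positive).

Choose R_Q as the redundant. The primary structure is the cantilever fixed at P.
Primary-structure tip deflection at Q by superposition:
  clockwise couple 57.1 at a = 3.66: M₀a(2L − a)/(2EI) = 1655/EI
  point load 93 at a = 3.25: Pa²(3L − a)/(6EI) = 4257/EI
  point load 90 at a = 5.85: Pa²(3L − a)/(6EI) = 12012/EI
  δ_0 = 17924/EI
Flexibility coefficient — unit upward force at Q: δ_{QQ} = L³/(3EI) = 309/EI.
The prop prevents deflection at Q: R_Q = δ_0/δ_{QQ} = 17924/309 = 58.02 kN.
Vertical equilibrium: R_P = ΣP − R_Q = 183 − 58.02 = 125 kN.

R_P = 125 kN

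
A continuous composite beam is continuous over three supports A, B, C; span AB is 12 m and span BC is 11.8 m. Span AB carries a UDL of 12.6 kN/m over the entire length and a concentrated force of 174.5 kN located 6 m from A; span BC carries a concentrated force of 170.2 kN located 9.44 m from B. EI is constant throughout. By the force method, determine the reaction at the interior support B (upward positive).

Take M_B as the redundant. Released structure: two simple spans AB and BC with a hinge at B.
Discontinuity in slope at B on the released structure — sum the simple-span end rotations:
  span AB: UDL 12.6: wL³/(24EI) = 907.2/EI
  span AB: point load 174.5 at a = 6: Pab(L + a)/(6LEI) = 1570/EI
  span BC: point load 170.2 at a = 9.44: Pab(L + b)/(6LEI) = 758.4/EI
  relative rotation θ_0 = (2478 + 758.4)/EI = 3236/EI
A unit hogging moment at B produces rotation L₁/(3EI) + L₂/(3EI) = 7.933/EI.
Compatibility: M_B·(L₁+L₂)/(3EI) = θ_0, giving M_B = 407.9 kN·m (hogging).
Span AB, ΣM about A with M_B applied at B: R_B^{AB}·12 = 1954 + 407.9, so R_B^{AB} = 196.8 kN and R_A = 325.7 − 196.8 = 128.9 kN.
Span BC, ΣM about C: R_B^{BC}·11.8 = 401.7 + 407.9, so R_B^{BC} = 68.61 kN and R_C = 170.2 − 68.61 = 101.6 kN.
R_B = 196.8 + 68.61 = 265.5 kN.

R_B = 265.5 kN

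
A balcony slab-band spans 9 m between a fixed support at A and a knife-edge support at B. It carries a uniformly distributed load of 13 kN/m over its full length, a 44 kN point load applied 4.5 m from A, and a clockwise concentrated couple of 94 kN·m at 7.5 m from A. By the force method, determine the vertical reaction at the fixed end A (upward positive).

R_A = 88.14 kN

Release the roller at B. Primary structure: cantilever fixed at A.
Free-end deflection of the primary structure under the applied loading (downward +):
  UDL 13: wL⁴/(8EI) = 10662/EI
  point load 44 at a = 4.5: Pa²(3L − a)/(6EI) = 3341/EI
  clockwise couple 94 at a = 7.5: M₀a(2L − a)/(2EI) = 3701/EI
  δ_0 = 17704/EI
Tip deflection under a unit load at B: L³/(3EI) = 243/EI.
The prop prevents deflection at B: R_B = δ_0/δ_{BB} = 17704/243 = 72.86 kN.
Vertical equilibrium: R_A = ΣP − R_B = 161 − 72.86 = 88.14 kN.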